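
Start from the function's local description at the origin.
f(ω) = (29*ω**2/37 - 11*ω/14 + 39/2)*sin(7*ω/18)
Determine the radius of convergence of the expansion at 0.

The factor sin(7*ω/18) is entire and contributes no finite singular point.
The polynomial part has no poles.
No finite singular points: the Taylor series at 0 converges everywhere.

The radius of convergence is infinite.


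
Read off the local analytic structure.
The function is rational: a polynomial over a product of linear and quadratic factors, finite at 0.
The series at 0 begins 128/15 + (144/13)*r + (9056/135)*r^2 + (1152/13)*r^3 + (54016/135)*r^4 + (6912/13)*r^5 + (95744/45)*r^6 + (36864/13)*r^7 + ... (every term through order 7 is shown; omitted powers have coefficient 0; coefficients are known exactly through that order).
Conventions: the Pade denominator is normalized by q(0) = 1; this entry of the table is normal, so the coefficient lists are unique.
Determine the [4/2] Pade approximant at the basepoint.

The Pade approximant has numerator coefficients [128/15, 1276881264/138052499, 31197620896/1433622105, 2553762528/138052499, 62395241792/1433622105]; denominator coefficients [1, -2274480/10619423, -53446746/10619423].

Taylor coefficients needed (read off): a_0 = 128/15, a_1 = 144/13, a_2 = 9056/135, a_3 = 1152/13, a_4 = 54016/135, a_5 = 6912/13, a_6 = 95744/45.
Write the denominator as Q(r) = 1 + q1*r + q2*r^2. Requiring Q*f - P = O(r^7) with deg P <= 4 kills the coefficients of r^5..r^6 in Q*f:
  r^5: a_5 + q1*a_4 + q2*a_3 = 0, i.e. 6912/13 + (54016/135)*q1 + (1152/13)*q2 = 0.
  r^6: a_6 + q1*a_5 + q2*a_4 = 0, i.e. 95744/45 + (6912/13)*q1 + (54016/135)*q2 = 0.
Solving this linear system: q1 = -2274480/10619423, q2 = -53446746/10619423.
The numerator is Q*f truncated at degree 4: P0 = a_0 = 128/15; P1 = a_1 + q1*a_0 = 1276881264/138052499; P2 = a_2 + q1*a_1 + q2*a_0 = 31197620896/1433622105; P3 = a_3 + q1*a_2 + q2*a_1 = 2553762528/138052499; P4 = a_4 + q1*a_3 + q2*a_2 = 62395241792/1433622105.


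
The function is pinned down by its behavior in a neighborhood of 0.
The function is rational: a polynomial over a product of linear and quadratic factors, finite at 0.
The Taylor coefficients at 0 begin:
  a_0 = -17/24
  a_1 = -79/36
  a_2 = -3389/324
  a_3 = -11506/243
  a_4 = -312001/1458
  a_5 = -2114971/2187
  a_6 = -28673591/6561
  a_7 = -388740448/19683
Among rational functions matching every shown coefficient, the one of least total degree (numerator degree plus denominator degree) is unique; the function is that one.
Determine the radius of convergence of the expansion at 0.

No rational of total degree below 4 reproduces all 8 coefficients; solving the [2/2] Pade equations on them gives f(v) = (-28*v**2/27 + 5*v/3 - 17/16)/(v**2 - 7*v + 3/2), whose expansion matches every shown term.
Denominator factor (v**2 - 7*v + 3/2): discriminant 43, real irrational roots 7/2 + (1/2)*sqrt(43) and 7/2 - (1/2)*sqrt(43); poles of order 1, moduli 7/2 + (1/2)*sqrt(43) and 7/2 - (1/2)*sqrt(43).
The radius of convergence is the smallest modulus among the singular points: 7/2 - (1/2)*sqrt(43).

The radius of convergence is 7/2 - (1/2)*sqrt(43).


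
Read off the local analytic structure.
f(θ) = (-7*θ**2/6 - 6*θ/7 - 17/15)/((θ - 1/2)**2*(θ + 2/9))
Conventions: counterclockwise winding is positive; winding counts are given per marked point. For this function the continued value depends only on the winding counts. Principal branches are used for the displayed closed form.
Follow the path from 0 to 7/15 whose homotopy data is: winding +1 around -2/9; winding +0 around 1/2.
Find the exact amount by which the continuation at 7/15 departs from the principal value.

Continued minus principal equals 0.

The function is rational, hence single-valued: continuing it around any pole returns the same value, so the difference is 0.


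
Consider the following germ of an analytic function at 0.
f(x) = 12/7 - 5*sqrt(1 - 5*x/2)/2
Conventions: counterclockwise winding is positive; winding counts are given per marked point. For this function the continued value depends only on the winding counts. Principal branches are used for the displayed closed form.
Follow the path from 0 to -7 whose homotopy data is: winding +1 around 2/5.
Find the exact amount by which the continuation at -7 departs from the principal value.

The rational part is single-valued and drops out of the difference; each branch term changes only by its own monodromy.
(-5/2)*sqrt(1 - x/(2/5)): winding +1 is odd, the square root flips sign, contributing -2*(-5/2)*sqrt(1 - (-7)/(2/5)) = -2*(-5/2)*sqrt(37/2) = (5/2)*sqrt(74).
Summing the contributions at x = -7 gives (5/2)*sqrt(74).

Continued minus principal equals (5/2)*sqrt(74).


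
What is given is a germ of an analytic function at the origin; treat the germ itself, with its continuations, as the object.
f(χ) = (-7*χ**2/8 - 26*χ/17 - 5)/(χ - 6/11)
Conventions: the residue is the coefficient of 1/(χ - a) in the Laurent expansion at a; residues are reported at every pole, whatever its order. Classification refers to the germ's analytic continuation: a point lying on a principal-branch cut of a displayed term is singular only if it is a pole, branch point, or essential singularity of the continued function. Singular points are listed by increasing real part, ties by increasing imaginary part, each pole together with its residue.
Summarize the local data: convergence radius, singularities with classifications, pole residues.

Radius of convergence at 0: 6/11.
At 6/11: a pole of order 1; residue -25073/4114.

Denominator factor (χ - 6/11): pole of order 1 at 6/11, modulus 6/11.
The radius of convergence is the smallest modulus among the singular points: 6/11.
At the order-1 pole 6/11 set g(χ) = (χ - (6/11))*f(χ) = -7*χ**2/8 - 26*χ/17 - 5.
Simple pole: residue = g(a) at a = 6/11, which is -25073/4114.


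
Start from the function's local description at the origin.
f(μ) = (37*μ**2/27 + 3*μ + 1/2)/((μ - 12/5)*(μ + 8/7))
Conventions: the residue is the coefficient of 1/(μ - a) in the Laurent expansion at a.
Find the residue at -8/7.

At the order-1 pole -8/7 set g(μ) = (μ - (-8/7))*f(μ) = (37*μ**2/27 + 3*μ + 1/2)/(μ - 12/5).
Simple pole: residue = g(a) at a = -8/7, which is 15065/46872.

The residue is 15065/46872.


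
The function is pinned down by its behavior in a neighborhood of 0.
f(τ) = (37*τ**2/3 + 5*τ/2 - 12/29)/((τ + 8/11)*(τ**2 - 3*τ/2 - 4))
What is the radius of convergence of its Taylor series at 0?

The radius of convergence is 8/11.

Denominator factor (τ + 8/11): pole of order 1 at -8/11, modulus 8/11.
Denominator factor (τ**2 - 3*τ/2 - 4): discriminant 73/4, real irrational roots 3/4 + (1/4)*sqrt(73) and 3/4 - (1/4)*sqrt(73); poles of order 1, moduli 3/4 + (1/4)*sqrt(73) and -3/4 + (1/4)*sqrt(73).
The radius of convergence is the smallest modulus among the singular points: 8/11.


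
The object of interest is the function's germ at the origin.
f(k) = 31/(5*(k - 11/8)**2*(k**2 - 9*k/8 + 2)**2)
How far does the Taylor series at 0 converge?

Denominator factor (k**2 - 9*k/8 + 2)^2: discriminant -431/64, complex-conjugate roots (9/16) + ((1/16)*sqrt(431))*i and (9/16) - ((1/16)*sqrt(431))*i; poles of order 2, moduli sqrt(2) and sqrt(2).
Denominator factor (k - 11/8)^2: pole of order 2 at 11/8, modulus 11/8.
The radius of convergence is the smallest modulus among the singular points: 11/8.

The radius of convergence is 11/8.


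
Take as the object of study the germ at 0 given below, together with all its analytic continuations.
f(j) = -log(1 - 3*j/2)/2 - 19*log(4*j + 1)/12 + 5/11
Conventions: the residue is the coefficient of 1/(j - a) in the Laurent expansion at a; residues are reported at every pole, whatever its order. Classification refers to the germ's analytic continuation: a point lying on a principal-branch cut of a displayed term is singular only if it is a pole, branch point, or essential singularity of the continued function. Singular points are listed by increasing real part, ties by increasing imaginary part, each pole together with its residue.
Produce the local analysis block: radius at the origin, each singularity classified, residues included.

Branch term (-19/12)*log(1 - j/(-1/4)): its argument vanishes at j = -1/4, a logarithmic branch point, modulus 1/4.
Branch term (-1/2)*log(1 - j/(2/3)): its argument vanishes at j = 2/3, a logarithmic branch point, modulus 2/3.
The radius of convergence is the smallest modulus among the singular points: 1/4.
List the singular points by increasing real part (a conjugate pair: the negative imaginary part first).

Radius of convergence at 0: 1/4.
At -1/4: a logarithmic branch point.
At 2/3: a logarithmic branch point.


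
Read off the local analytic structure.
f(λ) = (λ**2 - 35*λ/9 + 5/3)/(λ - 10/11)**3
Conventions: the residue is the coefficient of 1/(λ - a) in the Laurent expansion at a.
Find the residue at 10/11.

The residue is 1.

At the order-3 pole 10/11 set g(λ) = (λ - (10/11))^3*f(λ) = λ**2 - 35*λ/9 + 5/3.
Order-3 pole: residue = g''(a)/2; g''(10/11) = 2, so the residue is 1.


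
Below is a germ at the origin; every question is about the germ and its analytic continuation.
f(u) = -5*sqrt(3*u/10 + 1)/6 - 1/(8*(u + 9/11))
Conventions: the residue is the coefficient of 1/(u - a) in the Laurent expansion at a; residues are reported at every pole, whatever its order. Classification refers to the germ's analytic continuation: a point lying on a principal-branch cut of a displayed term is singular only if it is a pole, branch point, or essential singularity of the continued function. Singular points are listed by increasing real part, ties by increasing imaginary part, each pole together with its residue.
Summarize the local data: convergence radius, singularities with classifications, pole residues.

Radius of convergence at 0: 9/11.
At -10/3: an algebraic (square-root) branch point.
At -9/11: a pole of order 1; residue -1/8.

Denominator factor (u + 9/11): pole of order 1 at -9/11, modulus 9/11.
Branch term (-5/6)*sqrt(1 - u/(-10/3)): its argument vanishes at u = -10/3, a square-root branch point, modulus 10/3.
The radius of convergence is the smallest modulus among the singular points: 9/11.
The branch term is analytic at -9/11 and contributes nothing to the residue; only the rational part matters.
At the order-1 pole -9/11 set g(u) = (u - (-9/11))*(rational part) = -1/8.
Simple pole: residue = g(a) at a = -9/11, which is -1/8.
List the singular points by increasing real part (a conjugate pair: the negative imaginary part first).


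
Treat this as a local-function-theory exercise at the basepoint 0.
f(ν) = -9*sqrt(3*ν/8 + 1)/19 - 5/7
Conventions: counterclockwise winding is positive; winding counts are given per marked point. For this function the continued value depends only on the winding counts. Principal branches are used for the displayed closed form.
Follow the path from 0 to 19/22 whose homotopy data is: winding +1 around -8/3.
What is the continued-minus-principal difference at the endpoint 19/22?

Continued minus principal equals (9/418)*sqrt(2563).

The rational part is single-valued and drops out of the difference; each branch term changes only by its own monodromy.
(-9/19)*sqrt(1 - ν/(-8/3)): winding +1 is odd, the square root flips sign, contributing -2*(-9/19)*sqrt(1 - (19/22)/(-8/3)) = -2*(-9/19)*sqrt(233/176) = (9/418)*sqrt(2563).
Summing the contributions at ν = 19/22 gives (9/418)*sqrt(2563).


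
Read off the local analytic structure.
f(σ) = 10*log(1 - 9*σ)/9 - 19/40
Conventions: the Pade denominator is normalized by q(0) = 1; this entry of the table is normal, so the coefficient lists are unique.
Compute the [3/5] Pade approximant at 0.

Taylor coefficients needed (expand at 0): a_0 = -19/40, a_1 = -10, a_2 = -45, a_3 = -270, a_4 = -3645/2, a_5 = -13122, a_6 = -98415, a_7 = -5314410/7, a_8 = -23914845/4.
Write the denominator as Q(σ) = 1 + q1*σ + q2*σ^2 + q3*σ^3 + q4*σ^4 + q5*σ^5. Requiring Q*f - P = O(σ^9) with deg P <= 3 kills the coefficients of σ^4..σ^8 in Q*f:
  σ^4: a_4 + q1*a_3 + q2*a_2 + q3*a_1 + q4*a_0 = 0, i.e. -3645/2 + (-270)*q1 + (-45)*q2 + (-10)*q3 + (-19/40)*q4 = 0.
  σ^5: a_5 + q1*a_4 + q2*a_3 + q3*a_2 + q4*a_1 + q5*a_0 = 0, i.e. -13122 + (-3645/2)*q1 + (-270)*q2 + (-45)*q3 + (-10)*q4 + (-19/40)*q5 = 0.
  σ^6: a_6 + q1*a_5 + q2*a_4 + q3*a_3 + q4*a_2 + q5*a_1 = 0, i.e. -98415 + (-13122)*q1 + (-3645/2)*q2 + (-270)*q3 + (-45)*q4 + (-10)*q5 = 0.
  σ^7: a_7 + q1*a_6 + q2*a_5 + q3*a_4 + q4*a_3 + q5*a_2 = 0, i.e. -5314410/7 + (-98415)*q1 + (-13122)*q2 + (-3645/2)*q3 + (-270)*q4 + (-45)*q5 = 0.
  σ^8: a_8 + q1*a_7 + q2*a_6 + q3*a_5 + q4*a_4 + q5*a_3 = 0, i.e. -23914845/4 + (-5314410/7)*q1 + (-98415)*q2 + (-13122)*q3 + (-3645/2)*q4 + (-270)*q5 = 0.
Solving this linear system: q1 = -1322223615/82177352, q2 = 10847701035/143810366, q3 = -24707811105/287620732, q4 = -2053921050/71905183, q5 = -567756135/20544338.
The numerator is Q*f truncated at degree 3: P0 = a_0 = -19/40; P1 = a_1 + q1*a_0 = -1549738423/657418816; P2 = a_2 + q1*a_1 + q2*a_0 = 92118310407/1150482928; P3 = a_3 + q1*a_2 + q2*a_1 + q3*a_0 = -597001509621/2300965856.

The Pade approximant has numerator coefficients [-19/40, -1549738423/657418816, 92118310407/1150482928, -597001509621/2300965856]; denominator coefficients [1, -1322223615/82177352, 10847701035/143810366, -24707811105/287620732, -2053921050/71905183, -567756135/20544338].


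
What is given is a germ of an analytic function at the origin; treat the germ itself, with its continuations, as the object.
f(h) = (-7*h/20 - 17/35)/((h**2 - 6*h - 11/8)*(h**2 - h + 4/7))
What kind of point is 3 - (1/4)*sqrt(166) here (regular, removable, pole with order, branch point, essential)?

The point is a pole of order 1.

The denominator factor h**2 - 6*h - 11/8 vanishes at 3 - (1/4)*sqrt(166) and appears to the power 1; the numerator there equals -43/28 + (7/80)*sqrt(166), nonzero, and no other factor vanishes.
Hence a pole whose order is the multiplicity, 1.


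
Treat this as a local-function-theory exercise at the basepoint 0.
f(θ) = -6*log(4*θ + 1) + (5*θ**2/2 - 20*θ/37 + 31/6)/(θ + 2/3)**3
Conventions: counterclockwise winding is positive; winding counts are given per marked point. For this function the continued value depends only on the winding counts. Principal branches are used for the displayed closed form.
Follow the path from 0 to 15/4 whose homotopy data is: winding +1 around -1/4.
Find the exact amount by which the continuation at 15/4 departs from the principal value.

Continued minus principal equals -(12)*pi*i.

The rational part is single-valued and drops out of the difference; each branch term changes only by its own monodromy.
(-6)*log(1 - θ/(-1/4)): each positive loop around -1/4 adds 2*pi*i to the log, so winding +1 contributes (-6)*(1)*2*pi*i = -(12)*pi*i.
Summing the contributions at θ = 15/4 gives -(12)*pi*i.


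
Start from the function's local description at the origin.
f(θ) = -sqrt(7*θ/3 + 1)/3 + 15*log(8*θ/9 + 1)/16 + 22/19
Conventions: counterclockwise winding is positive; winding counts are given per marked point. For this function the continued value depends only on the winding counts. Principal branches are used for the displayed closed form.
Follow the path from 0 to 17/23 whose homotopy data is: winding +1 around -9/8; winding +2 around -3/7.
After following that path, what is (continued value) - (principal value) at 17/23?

Continued minus principal equals (15/8)*pi*i.

The rational part is single-valued and drops out of the difference; each branch term changes only by its own monodromy.
(-1/3)*sqrt(1 - θ/(-3/7)): winding +2 is even, the square root returns to the same sheet, contribution 0.
(15/16)*log(1 - θ/(-9/8)): each positive loop around -9/8 adds 2*pi*i to the log, so winding +1 contributes (15/16)*(1)*2*pi*i = (15/8)*pi*i.
Summing the contributions at θ = 17/23 gives (15/8)*pi*i.


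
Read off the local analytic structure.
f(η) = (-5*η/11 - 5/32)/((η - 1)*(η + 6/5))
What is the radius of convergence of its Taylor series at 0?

The radius of convergence is 1.

Denominator factor (η - 1): pole of order 1 at 1, modulus 1.
Denominator factor (η + 6/5): pole of order 1 at -6/5, modulus 6/5.
The radius of convergence is the smallest modulus among the singular points: 1.


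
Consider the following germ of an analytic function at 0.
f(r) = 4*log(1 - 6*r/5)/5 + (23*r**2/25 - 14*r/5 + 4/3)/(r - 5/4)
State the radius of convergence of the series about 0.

The radius of convergence is 5/6.

Denominator factor (r - 5/4): pole of order 1 at 5/4, modulus 5/4.
Branch term (4/5)*log(1 - r/(5/6)): its argument vanishes at r = 5/6, a logarithmic branch point, modulus 5/6.
The radius of convergence is the smallest modulus among the singular points: 5/6.


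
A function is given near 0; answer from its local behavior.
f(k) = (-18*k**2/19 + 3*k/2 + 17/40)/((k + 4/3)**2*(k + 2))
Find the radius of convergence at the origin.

The radius of convergence is 4/3.

Denominator factor (k + 2): pole of order 1 at -2, modulus 2.
Denominator factor (k + 4/3)^2: pole of order 2 at -4/3, modulus 4/3.
The radius of convergence is the smallest modulus among the singular points: 4/3.


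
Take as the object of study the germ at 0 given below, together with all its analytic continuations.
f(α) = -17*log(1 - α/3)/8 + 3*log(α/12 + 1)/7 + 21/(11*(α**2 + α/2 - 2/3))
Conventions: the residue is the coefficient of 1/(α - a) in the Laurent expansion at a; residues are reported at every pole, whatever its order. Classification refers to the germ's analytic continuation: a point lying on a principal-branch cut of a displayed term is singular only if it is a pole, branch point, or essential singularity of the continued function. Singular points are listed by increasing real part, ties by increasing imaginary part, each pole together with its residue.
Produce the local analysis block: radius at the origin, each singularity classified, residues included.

Denominator factor (α**2 + α/2 - 2/3): discriminant 35/12, real irrational roots -1/4 + (1/12)*sqrt(105) and -1/4 - (1/12)*sqrt(105); poles of order 1, moduli -1/4 + (1/12)*sqrt(105) and 1/4 + (1/12)*sqrt(105).
Branch term (3/7)*log(1 - α/(-12)): its argument vanishes at α = -12, a logarithmic branch point, modulus 12.
Branch term (-17/8)*log(1 - α/(3)): its argument vanishes at α = 3, a logarithmic branch point, modulus 3.
The radius of convergence is the smallest modulus among the singular points: -1/4 + (1/12)*sqrt(105).
The branch terms are analytic at -1/4 - (1/12)*sqrt(105) and contribute nothing to the residue; only the rational part matters.
The factor α**2 + α/2 - 2/3 splits as (α - a)(α - a') with a = -1/4 - (1/12)*sqrt(105), a' = -1/4 + (1/12)*sqrt(105). At the order-1 pole a set g(α) = (α - a)*(rational part) = [21/11] / (α - a').
Simple pole: residue = g(a) at a = -1/4 - (1/12)*sqrt(105), which is -(6/55)*sqrt(105).
The branch terms are analytic at -1/4 + (1/12)*sqrt(105) and contribute nothing to the residue; only the rational part matters.
The factor α**2 + α/2 - 2/3 splits as (α - a)(α - a') with a = -1/4 + (1/12)*sqrt(105), a' = -1/4 - (1/12)*sqrt(105). At the order-1 pole a set g(α) = (α - a)*(rational part) = [21/11] / (α - a').
Simple pole: residue = g(a) at a = -1/4 + (1/12)*sqrt(105), which is (6/55)*sqrt(105).
List the singular points by increasing real part (a conjugate pair: the negative imaginary part first).

Radius of convergence at 0: -1/4 + (1/12)*sqrt(105).
At -12: a logarithmic branch point.
At -1/4 - (1/12)*sqrt(105): a pole of order 1; residue -(6/55)*sqrt(105).
At -1/4 + (1/12)*sqrt(105): a pole of order 1; residue (6/55)*sqrt(105).
At 3: a logarithmic branch point.


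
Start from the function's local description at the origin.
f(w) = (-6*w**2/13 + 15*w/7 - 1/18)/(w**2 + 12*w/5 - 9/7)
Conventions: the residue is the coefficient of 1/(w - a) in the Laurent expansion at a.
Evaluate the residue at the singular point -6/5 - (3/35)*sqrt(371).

The residue is 1479/910 + (186307/2604420)*sqrt(371).

The factor w**2 + 12*w/5 - 9/7 splits as (w - a)(w - a') with a = -6/5 - (3/35)*sqrt(371), a' = -6/5 + (3/35)*sqrt(371). At the order-1 pole a set g(w) = (w - a)*f(w) = [-6*w**2/13 + 15*w/7 - 1/18] / (w - a').
Simple pole: residue = g(a) at a = -6/5 - (3/35)*sqrt(371), which is 1479/910 + (186307/2604420)*sqrt(371).


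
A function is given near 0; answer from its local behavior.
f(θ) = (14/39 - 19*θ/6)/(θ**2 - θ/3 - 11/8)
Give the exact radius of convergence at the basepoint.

The radius of convergence is -1/6 + (1/12)*sqrt(202).

Denominator factor (θ**2 - θ/3 - 11/8): discriminant 101/18, real irrational roots 1/6 + (1/12)*sqrt(202) and 1/6 - (1/12)*sqrt(202); poles of order 1, moduli 1/6 + (1/12)*sqrt(202) and -1/6 + (1/12)*sqrt(202).
The radius of convergence is the smallest modulus among the singular points: -1/6 + (1/12)*sqrt(202).


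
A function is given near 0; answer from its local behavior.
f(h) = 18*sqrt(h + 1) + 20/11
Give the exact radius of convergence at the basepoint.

Branch term (18)*sqrt(1 - h/(-1)): its argument vanishes at h = -1, a square-root branch point, modulus 1.
The radius of convergence is the smallest modulus among the singular points: 1.

The radius of convergence is 1.


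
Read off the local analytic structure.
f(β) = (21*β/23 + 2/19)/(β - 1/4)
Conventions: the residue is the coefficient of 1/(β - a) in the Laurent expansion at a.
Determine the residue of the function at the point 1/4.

At the order-1 pole 1/4 set g(β) = (β - (1/4))*f(β) = 21*β/23 + 2/19.
Simple pole: residue = g(a) at a = 1/4, which is 583/1748.

The residue is 583/1748.


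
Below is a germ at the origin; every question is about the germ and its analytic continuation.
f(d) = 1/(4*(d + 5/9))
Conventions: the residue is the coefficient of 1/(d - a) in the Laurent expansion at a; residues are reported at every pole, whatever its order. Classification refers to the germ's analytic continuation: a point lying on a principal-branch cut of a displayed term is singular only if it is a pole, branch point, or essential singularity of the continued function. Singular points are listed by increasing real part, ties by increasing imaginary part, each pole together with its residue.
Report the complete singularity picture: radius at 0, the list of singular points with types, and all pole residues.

Denominator factor (d + 5/9): pole of order 1 at -5/9, modulus 5/9.
The radius of convergence is the smallest modulus among the singular points: 5/9.
At the order-1 pole -5/9 set g(d) = (d - (-5/9))*f(d) = 1/4.
Simple pole: residue = g(a) at a = -5/9, which is 1/4.

Radius of convergence at 0: 5/9.
At -5/9: a pole of order 1; residue 1/4.


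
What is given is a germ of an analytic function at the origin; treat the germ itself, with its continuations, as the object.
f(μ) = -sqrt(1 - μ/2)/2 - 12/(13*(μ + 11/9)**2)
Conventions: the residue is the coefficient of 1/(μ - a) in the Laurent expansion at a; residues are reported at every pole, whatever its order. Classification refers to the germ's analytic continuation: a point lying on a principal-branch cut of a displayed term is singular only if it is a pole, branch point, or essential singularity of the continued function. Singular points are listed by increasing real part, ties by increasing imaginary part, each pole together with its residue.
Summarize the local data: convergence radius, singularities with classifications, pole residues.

Denominator factor (μ + 11/9)^2: pole of order 2 at -11/9, modulus 11/9.
Branch term (-1/2)*sqrt(1 - μ/(2)): its argument vanishes at μ = 2, a square-root branch point, modulus 2.
The radius of convergence is the smallest modulus among the singular points: 11/9.
The branch term is analytic at -11/9 and contributes nothing to the residue; only the rational part matters.
At the order-2 pole -11/9 set g(μ) = (μ - (-11/9))^2*(rational part) = -12/13.
Order-2 pole: residue = g'(a); g'(-11/9) = 0, so the residue is 0.
List the singular points by increasing real part (a conjugate pair: the negative imaginary part first).

Radius of convergence at 0: 11/9.
At -11/9: a pole of order 2; residue 0.
At 2: an algebraic (square-root) branch point.


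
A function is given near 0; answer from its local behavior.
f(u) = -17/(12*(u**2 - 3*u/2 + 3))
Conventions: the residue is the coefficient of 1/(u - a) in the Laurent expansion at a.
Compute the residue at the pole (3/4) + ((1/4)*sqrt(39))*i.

The residue is ((17/234)*sqrt(39))*i.

The factor u**2 - 3*u/2 + 3 splits as (u - a)(u - a') with a = (3/4) + ((1/4)*sqrt(39))*i, a' = (3/4) - ((1/4)*sqrt(39))*i. At the order-1 pole a set g(u) = (u - a)*f(u) = [-17/12] / (u - a').
Simple pole: residue = g(a) at a = (3/4) + ((1/4)*sqrt(39))*i, which is ((17/234)*sqrt(39))*i.


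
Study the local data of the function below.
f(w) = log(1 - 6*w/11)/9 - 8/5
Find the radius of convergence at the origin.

Branch term (1/9)*log(1 - w/(11/6)): its argument vanishes at w = 11/6, a logarithmic branch point, modulus 11/6.
The radius of convergence is the smallest modulus among the singular points: 11/6.

The radius of convergence is 11/6.


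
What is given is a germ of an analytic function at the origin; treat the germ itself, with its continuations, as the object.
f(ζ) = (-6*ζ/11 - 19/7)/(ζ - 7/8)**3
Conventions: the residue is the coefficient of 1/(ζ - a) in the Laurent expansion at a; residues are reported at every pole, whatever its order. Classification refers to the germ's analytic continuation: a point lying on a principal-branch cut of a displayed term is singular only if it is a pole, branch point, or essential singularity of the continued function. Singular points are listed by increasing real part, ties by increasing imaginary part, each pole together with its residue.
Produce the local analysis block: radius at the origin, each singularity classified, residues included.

Radius of convergence at 0: 7/8.
At 7/8: a pole of order 3; residue 0.

Denominator factor (ζ - 7/8)^3: pole of order 3 at 7/8, modulus 7/8.
The radius of convergence is the smallest modulus among the singular points: 7/8.
At the order-3 pole 7/8 set g(ζ) = (ζ - (7/8))^3*f(ζ) = -6*ζ/11 - 19/7.
Order-3 pole: residue = g''(a)/2; g''(7/8) = 0, so the residue is 0.


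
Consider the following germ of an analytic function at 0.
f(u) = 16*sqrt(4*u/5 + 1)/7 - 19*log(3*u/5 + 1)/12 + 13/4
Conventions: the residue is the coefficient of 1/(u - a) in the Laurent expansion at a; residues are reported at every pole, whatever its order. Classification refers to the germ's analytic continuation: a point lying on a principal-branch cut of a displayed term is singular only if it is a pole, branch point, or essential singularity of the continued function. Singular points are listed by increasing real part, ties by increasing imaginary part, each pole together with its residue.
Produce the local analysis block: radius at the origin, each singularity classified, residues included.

Branch term (16/7)*sqrt(1 - u/(-5/4)): its argument vanishes at u = -5/4, a square-root branch point, modulus 5/4.
Branch term (-19/12)*log(1 - u/(-5/3)): its argument vanishes at u = -5/3, a logarithmic branch point, modulus 5/3.
The radius of convergence is the smallest modulus among the singular points: 5/4.
List the singular points by increasing real part (a conjugate pair: the negative imaginary part first).

Radius of convergence at 0: 5/4.
At -5/3: a logarithmic branch point.
At -5/4: an algebraic (square-root) branch point.


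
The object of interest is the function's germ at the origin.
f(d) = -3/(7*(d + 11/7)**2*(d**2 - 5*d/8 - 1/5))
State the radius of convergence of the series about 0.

Denominator factor (d**2 - 5*d/8 - 1/5): discriminant 381/320, real irrational roots 5/16 + (1/80)*sqrt(1905) and 5/16 - (1/80)*sqrt(1905); poles of order 1, moduli 5/16 + (1/80)*sqrt(1905) and -5/16 + (1/80)*sqrt(1905).
Denominator factor (d + 11/7)^2: pole of order 2 at -11/7, modulus 11/7.
The radius of convergence is the smallest modulus among the singular points: -5/16 + (1/80)*sqrt(1905).

The radius of convergence is -5/16 + (1/80)*sqrt(1905).


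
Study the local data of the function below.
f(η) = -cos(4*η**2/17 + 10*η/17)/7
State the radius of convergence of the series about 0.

The radius of convergence is infinite.

The factor cos(4*η**2/17 + 10*η/17) is entire and contributes no finite singular point.
The polynomial part has no poles.
No finite singular points: the Taylor series at 0 converges everywhere.


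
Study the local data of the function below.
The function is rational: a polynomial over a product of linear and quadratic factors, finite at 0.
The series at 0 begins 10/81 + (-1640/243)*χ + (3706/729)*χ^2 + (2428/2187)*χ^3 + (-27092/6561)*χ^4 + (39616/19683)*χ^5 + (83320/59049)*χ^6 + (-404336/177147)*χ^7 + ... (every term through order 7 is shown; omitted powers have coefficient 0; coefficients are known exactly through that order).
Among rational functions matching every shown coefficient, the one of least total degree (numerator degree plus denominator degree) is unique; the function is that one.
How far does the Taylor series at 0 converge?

The radius of convergence is (1/2)*sqrt(6).

No rational of total degree below 4 reproduces all 8 coefficients; solving the [2/2] Pade equations on them gives f(χ) = (χ**2 - 10*χ + 5/27)/(χ**2 + χ + 3/2), whose expansion matches every shown term.
Denominator factor (χ**2 + χ + 3/2): discriminant -5, complex-conjugate roots (-1/2) + ((1/2)*sqrt(5))*i and (-1/2) - ((1/2)*sqrt(5))*i; poles of order 1, moduli (1/2)*sqrt(6) and (1/2)*sqrt(6).
The radius of convergence is the smallest modulus among the singular points: (1/2)*sqrt(6).


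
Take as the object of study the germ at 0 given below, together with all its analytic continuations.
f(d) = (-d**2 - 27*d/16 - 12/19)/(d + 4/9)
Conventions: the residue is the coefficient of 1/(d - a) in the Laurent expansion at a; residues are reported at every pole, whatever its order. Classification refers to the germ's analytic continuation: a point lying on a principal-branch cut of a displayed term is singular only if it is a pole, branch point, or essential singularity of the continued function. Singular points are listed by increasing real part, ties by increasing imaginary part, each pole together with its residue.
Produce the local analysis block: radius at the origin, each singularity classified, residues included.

Denominator factor (d + 4/9): pole of order 1 at -4/9, modulus 4/9.
The radius of convergence is the smallest modulus among the singular points: 4/9.
At the order-1 pole -4/9 set g(d) = (d - (-4/9))*f(d) = -d**2 - 27*d/16 - 12/19.
Simple pole: residue = g(a) at a = -4/9, which is -487/6156.

Radius of convergence at 0: 4/9.
At -4/9: a pole of order 1; residue -487/6156.


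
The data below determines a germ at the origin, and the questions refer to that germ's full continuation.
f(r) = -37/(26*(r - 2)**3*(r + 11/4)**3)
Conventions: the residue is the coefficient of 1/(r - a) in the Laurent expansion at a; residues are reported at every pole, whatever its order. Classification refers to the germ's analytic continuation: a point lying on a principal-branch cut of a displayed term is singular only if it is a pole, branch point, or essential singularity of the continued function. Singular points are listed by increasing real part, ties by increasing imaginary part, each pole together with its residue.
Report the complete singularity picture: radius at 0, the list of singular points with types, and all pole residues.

Radius of convergence at 0: 2.
At -11/4: a pole of order 3; residue 113664/32189287.
At 2: a pole of order 3; residue -113664/32189287.

Denominator factor (r + 11/4)^3: pole of order 3 at -11/4, modulus 11/4.
Denominator factor (r - 2)^3: pole of order 3 at 2, modulus 2.
The radius of convergence is the smallest modulus among the singular points: 2.
At the order-3 pole -11/4 set g(r) = (r - (-11/4))^3*f(r) = -37/(26*(r - 2)**3).
Order-3 pole: residue = g''(a)/2; g''(-11/4) = 227328/32189287, so the residue is 113664/32189287.
At the order-3 pole 2 set g(r) = (r - (2))^3*f(r) = -37/(26*(r + 11/4)**3).
Order-3 pole: residue = g''(a)/2; g''(2) = -227328/32189287, so the residue is -113664/32189287.
List the singular points by increasing real part (a conjugate pair: the negative imaginary part first).


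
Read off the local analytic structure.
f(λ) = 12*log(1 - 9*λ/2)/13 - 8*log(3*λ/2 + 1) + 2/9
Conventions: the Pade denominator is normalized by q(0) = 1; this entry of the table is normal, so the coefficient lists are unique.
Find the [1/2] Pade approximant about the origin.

Taylor coefficients needed (expand at 0): a_0 = 2/9, a_1 = -210/13, a_2 = -9/26, a_3 = -963/26.
Write the denominator as Q(λ) = 1 + q1*λ + q2*λ^2. Requiring Q*f - P = O(λ^4) with deg P <= 1 kills the coefficients of λ^2..λ^3 in Q*f:
  λ^2: a_2 + q1*a_1 + q2*a_0 = 0, i.e. -9/26 + (-210/13)*q1 + (2/9)*q2 = 0.
  λ^3: a_3 + q1*a_2 + q2*a_1 = 0, i.e. -963/26 + (-9/26)*q1 + (-210/13)*q2 = 0.
Solving this linear system: q1 = -2336/44113, q2 = -404379/176452.
The numerator is Q*f truncated at degree 1: P0 = a_0 = 2/9; P1 = a_1 + q1*a_0 = -83434306/5161221.

The Pade approximant has numerator coefficients [2/9, -83434306/5161221]; denominator coefficients [1, -2336/44113, -404379/176452].


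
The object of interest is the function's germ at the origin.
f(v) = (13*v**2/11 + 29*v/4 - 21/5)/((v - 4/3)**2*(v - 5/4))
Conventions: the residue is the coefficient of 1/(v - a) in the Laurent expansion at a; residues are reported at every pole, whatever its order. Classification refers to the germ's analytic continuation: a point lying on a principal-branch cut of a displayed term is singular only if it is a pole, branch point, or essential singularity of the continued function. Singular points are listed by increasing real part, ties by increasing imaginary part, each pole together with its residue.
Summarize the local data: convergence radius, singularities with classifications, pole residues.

Radius of convergence at 0: 5/4.
At 5/4: a pole of order 1; residue 53136/55.
At 4/3: a pole of order 2; residue -53071/55.

Denominator factor (v - 5/4): pole of order 1 at 5/4, modulus 5/4.
Denominator factor (v - 4/3)^2: pole of order 2 at 4/3, modulus 4/3.
The radius of convergence is the smallest modulus among the singular points: 5/4.
At the order-1 pole 5/4 set g(v) = (v - (5/4))*f(v) = (13*v**2/11 + 29*v/4 - 21/5)/(v - 4/3)**2.
Simple pole: residue = g(a) at a = 5/4, which is 53136/55.
At the order-2 pole 4/3 set g(v) = (v - (4/3))^2*f(v) = (13*v**2/11 + 29*v/4 - 21/5)/(v - 5/4).
Order-2 pole: residue = g'(a); g'(4/3) = -53071/55, so the residue is -53071/55.
List the singular points by increasing real part (a conjugate pair: the negative imaginary part first).


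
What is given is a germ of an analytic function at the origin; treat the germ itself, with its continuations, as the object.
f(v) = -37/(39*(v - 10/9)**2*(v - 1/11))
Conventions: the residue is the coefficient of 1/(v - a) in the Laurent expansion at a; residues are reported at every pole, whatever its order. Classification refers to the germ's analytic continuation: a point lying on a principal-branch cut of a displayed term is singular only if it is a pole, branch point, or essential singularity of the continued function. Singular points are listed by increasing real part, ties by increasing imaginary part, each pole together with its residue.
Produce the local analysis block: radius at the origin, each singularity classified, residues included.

Denominator factor (v - 10/9)^2: pole of order 2 at 10/9, modulus 10/9.
Denominator factor (v - 1/11): pole of order 1 at 1/11, modulus 1/11.
The radius of convergence is the smallest modulus among the singular points: 1/11.
At the order-1 pole 1/11 set g(v) = (v - (1/11))*f(v) = -37/(39*(v - 10/9)**2).
Simple pole: residue = g(a) at a = 1/11, which is -120879/132613.
At the order-2 pole 10/9 set g(v) = (v - (10/9))^2*f(v) = -37/(39*(v - 1/11)).
Order-2 pole: residue = g'(a); g'(10/9) = 120879/132613, so the residue is 120879/132613.
List the singular points by increasing real part (a conjugate pair: the negative imaginary part first).

Radius of convergence at 0: 1/11.
At 1/11: a pole of order 1; residue -120879/132613.
At 10/9: a pole of order 2; residue 120879/132613.


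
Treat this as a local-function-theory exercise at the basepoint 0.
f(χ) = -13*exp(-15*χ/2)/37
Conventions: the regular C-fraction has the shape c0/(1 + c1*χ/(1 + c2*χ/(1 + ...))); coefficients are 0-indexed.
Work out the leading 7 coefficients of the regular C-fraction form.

Taylor coefficients (expand at 0): a_0 = -13/37, a_1 = 195/74, a_2 = -2925/296, a_3 = 14625/592, a_4 = -219375/4736, a_5 = 658125/9472, a_6 = -3290625/37888.
c0 = a_0 = -13/37. Peel one level at a time: if S = 1 + c*χ/S' with S'(0) = 1, then c is the χ-coefficient of S and S' = c*χ/(S - 1).
S_1 = c0/f = 1 + (15/2)*χ + (225/8)*χ^2 + ...; c1 = 15/2.
S_2 = c1*χ/(S_1 - 1) = 1 + (-15/4)*χ + (75/16)*χ^2 + ...; c2 = -15/4.
S_3 = c2*χ/(S_2 - 1) = 1 + (5/4)*χ + (25/16)*χ^2 + ...; c3 = 5/4.
S_4 = c3*χ/(S_3 - 1) = 1 + (-5/4)*χ + (15/16)*χ^2 + ...; c4 = -5/4.
S_5 = c4*χ/(S_4 - 1) = 1 + (3/4)*χ + (9/16)*χ^2 + ...; c5 = 3/4.
S_6 = c5*χ/(S_5 - 1) = 1 + (-3/4)*χ + ...; c6 = -3/4.

The regular C-fraction coefficients are [-13/37, 15/2, -15/4, 5/4, -5/4, 3/4, -3/4].


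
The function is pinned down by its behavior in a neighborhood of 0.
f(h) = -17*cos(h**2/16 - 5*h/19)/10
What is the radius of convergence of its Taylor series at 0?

The factor cos(h**2/16 - 5*h/19) is entire and contributes no finite singular point.
The polynomial part has no poles.
No finite singular points: the Taylor series at 0 converges everywhere.

The radius of convergence is infinite.


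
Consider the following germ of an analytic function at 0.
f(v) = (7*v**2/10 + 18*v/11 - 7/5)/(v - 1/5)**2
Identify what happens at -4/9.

Denominator factors: v - 1/5 = -29/45 at v = -4/9 — none vanishes.
So the germ continues analytically to -4/9.

The point is a regular point.


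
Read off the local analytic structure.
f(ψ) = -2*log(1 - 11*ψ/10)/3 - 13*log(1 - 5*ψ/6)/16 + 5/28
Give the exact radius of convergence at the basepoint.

Branch term (-2/3)*log(1 - ψ/(10/11)): its argument vanishes at ψ = 10/11, a logarithmic branch point, modulus 10/11.
Branch term (-13/16)*log(1 - ψ/(6/5)): its argument vanishes at ψ = 6/5, a logarithmic branch point, modulus 6/5.
The radius of convergence is the smallest modulus among the singular points: 10/11.

The radius of convergence is 10/11.


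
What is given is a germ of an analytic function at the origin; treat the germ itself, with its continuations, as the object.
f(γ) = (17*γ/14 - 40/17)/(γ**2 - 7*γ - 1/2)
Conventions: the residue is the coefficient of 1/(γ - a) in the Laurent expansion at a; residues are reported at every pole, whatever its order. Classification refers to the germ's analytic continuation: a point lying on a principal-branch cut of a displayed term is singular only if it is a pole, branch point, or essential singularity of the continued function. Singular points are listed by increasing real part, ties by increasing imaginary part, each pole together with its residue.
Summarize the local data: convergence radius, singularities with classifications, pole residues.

Denominator factor (γ**2 - 7*γ - 1/2): discriminant 51, real irrational roots 7/2 + (1/2)*sqrt(51) and 7/2 - (1/2)*sqrt(51); poles of order 1, moduli 7/2 + (1/2)*sqrt(51) and -7/2 + (1/2)*sqrt(51).
The radius of convergence is the smallest modulus among the singular points: -7/2 + (1/2)*sqrt(51).
The factor γ**2 - 7*γ - 1/2 splits as (γ - a)(γ - a') with a = 7/2 - (1/2)*sqrt(51), a' = 7/2 + (1/2)*sqrt(51). At the order-1 pole a set g(γ) = (γ - a)*f(γ) = [17*γ/14 - 40/17] / (γ - a').
Simple pole: residue = g(a) at a = 7/2 - (1/2)*sqrt(51), which is 17/28 - (43/1156)*sqrt(51).
The factor γ**2 - 7*γ - 1/2 splits as (γ - a)(γ - a') with a = 7/2 + (1/2)*sqrt(51), a' = 7/2 - (1/2)*sqrt(51). At the order-1 pole a set g(γ) = (γ - a)*f(γ) = [17*γ/14 - 40/17] / (γ - a').
Simple pole: residue = g(a) at a = 7/2 + (1/2)*sqrt(51), which is 17/28 + (43/1156)*sqrt(51).
List the singular points by increasing real part (a conjugate pair: the negative imaginary part first).

Radius of convergence at 0: -7/2 + (1/2)*sqrt(51).
At 7/2 - (1/2)*sqrt(51): a pole of order 1; residue 17/28 - (43/1156)*sqrt(51).
At 7/2 + (1/2)*sqrt(51): a pole of order 1; residue 17/28 + (43/1156)*sqrt(51).
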